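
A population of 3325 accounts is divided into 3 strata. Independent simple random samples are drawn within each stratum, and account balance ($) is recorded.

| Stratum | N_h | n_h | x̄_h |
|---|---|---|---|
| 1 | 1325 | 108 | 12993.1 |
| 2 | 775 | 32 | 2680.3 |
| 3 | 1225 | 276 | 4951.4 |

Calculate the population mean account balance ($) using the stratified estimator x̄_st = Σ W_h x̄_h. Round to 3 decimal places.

x̄_st ≈ 7626.633

N = Σ N_h = 3325. Stratum weights W_h = N_h/N.
x̄_st = (1325·12993.1 + 775·2680.3 + 1225·4951.4) / 3325 = 7626.63308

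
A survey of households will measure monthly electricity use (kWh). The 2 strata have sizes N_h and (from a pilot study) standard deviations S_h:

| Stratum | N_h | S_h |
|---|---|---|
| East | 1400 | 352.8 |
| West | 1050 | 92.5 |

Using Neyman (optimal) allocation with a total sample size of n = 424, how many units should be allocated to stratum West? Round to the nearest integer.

70

Neyman allocation: n_h = n · N_h S_h / Σ N_i S_i, with n = 424.
  stratum East: N_h·S_h = 1400·352.8 = 493920.00
  stratum West: N_h·S_h = 1050·92.5 = 97125.00
Σ N_h S_h = 591045.00
n for stratum West = 424·97125.00/591045.00 = 69.675 → 70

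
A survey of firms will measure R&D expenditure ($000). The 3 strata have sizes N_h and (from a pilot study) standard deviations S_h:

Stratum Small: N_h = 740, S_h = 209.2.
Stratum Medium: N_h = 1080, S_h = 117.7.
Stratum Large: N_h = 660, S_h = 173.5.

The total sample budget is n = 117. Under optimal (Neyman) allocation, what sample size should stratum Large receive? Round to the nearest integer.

Neyman allocation: n_h = n · N_h S_h / Σ N_i S_i, with n = 117.
  stratum Small: N_h·S_h = 740·209.2 = 154808.00
  stratum Medium: N_h·S_h = 1080·117.7 = 127116.00
  stratum Large: N_h·S_h = 660·173.5 = 114510.00
Σ N_h S_h = 396434.00
n for stratum Large = 117·114510.00/396434.00 = 33.795 → 34

34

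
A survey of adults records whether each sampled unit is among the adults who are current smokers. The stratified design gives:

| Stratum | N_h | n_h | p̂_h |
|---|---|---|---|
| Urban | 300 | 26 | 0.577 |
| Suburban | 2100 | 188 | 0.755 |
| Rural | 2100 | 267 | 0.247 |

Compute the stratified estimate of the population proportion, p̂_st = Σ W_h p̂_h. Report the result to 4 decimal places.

p̂_st ≈ 0.5061

N = 4500; stratum weights W_h = N_h/N.
p̂_st = Σ W_h p̂_h = (300·0.577 + 2100·0.755 + 2100·0.247)/4500 = 0.50607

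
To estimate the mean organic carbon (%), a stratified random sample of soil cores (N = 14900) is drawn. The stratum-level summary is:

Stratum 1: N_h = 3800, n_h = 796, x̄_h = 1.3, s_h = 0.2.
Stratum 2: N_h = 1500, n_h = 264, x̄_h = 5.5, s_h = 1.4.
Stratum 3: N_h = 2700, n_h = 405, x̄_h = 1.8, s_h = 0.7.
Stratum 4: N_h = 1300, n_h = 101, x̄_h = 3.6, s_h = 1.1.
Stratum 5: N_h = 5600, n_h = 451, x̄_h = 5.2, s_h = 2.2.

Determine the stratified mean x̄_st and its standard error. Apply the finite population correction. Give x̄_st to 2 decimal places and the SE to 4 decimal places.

x̄_st ≈ 3.48, SE ≈ 0.0397

x̄_st = Σ W_h x̄_h = (3800·1.3 + 1500·5.5 + 2700·1.8 + 1300·3.6 + 5600·5.2)/14900 = 3.47987
V̂(x̄_st) = Σ W_h² (1 − n_h/N_h) s_h²/n_h, with W_h = N_h/N and N = 14900:
  stratum 1: (3800/14900)²·(1 − 796/3800)·0.2²/796 = 2.58379e-06
  stratum 2: (1500/14900)²·(1 − 264/1500)·1.4²/264 = 6.19997e-05
  stratum 3: (2700/14900)²·(1 − 405/2700)·0.7²/405 = 3.37687e-05
  stratum 4: (1300/14900)²·(1 − 101/1300)·1.1²/101 = 8.41112e-05
  stratum 5: (5600/14900)²·(1 − 451/5600)·2.2²/451 = 0.00139382
V̂(x̄_st) = 0.00157629
SE(x̄_st) = √0.00157629 = 0.0397025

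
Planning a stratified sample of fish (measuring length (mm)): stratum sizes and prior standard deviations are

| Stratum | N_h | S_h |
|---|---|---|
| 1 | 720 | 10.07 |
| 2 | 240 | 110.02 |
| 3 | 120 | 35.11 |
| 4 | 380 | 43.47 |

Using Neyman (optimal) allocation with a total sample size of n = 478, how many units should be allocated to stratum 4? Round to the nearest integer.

145

Neyman allocation: n_h = n · N_h S_h / Σ N_i S_i, with n = 478.
  stratum 1: N_h·S_h = 720·10.07 = 7250.40
  stratum 2: N_h·S_h = 240·110.02 = 26404.80
  stratum 3: N_h·S_h = 120·35.11 = 4213.20
  stratum 4: N_h·S_h = 380·43.47 = 16518.60
Σ N_h S_h = 54387.00
n for stratum 4 = 478·16518.60/54387.00 = 145.180 → 145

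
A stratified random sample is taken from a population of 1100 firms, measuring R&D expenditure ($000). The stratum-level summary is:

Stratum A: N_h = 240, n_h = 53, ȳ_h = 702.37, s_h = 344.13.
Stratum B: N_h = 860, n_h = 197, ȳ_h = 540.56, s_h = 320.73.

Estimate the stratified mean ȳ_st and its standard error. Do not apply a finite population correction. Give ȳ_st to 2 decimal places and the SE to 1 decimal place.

ȳ_st = Σ W_h ȳ_h = (240·702.37 + 860·540.56)/1100 = 575.86400
V̂(ȳ_st) = Σ W_h² s_h²/n_h, with W_h = N_h/N and N = 1100:
  stratum A: (240/1100)²·344.13²/53 = 106.367
  stratum B: (860/1100)²·320.73²/197 = 319.172
V̂(ȳ_st) = 425.539
SE(ȳ_st) = √425.539 = 20.6286

ȳ_st ≈ 575.86, SE ≈ 20.6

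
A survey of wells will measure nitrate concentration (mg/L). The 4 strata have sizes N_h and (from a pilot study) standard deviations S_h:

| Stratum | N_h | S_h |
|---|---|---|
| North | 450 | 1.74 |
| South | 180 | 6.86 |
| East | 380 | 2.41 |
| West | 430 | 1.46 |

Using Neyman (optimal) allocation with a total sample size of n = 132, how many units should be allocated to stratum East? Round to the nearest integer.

34

Neyman allocation: n_h = n · N_h S_h / Σ N_i S_i, with n = 132.
  stratum North: N_h·S_h = 450·1.74 = 783.00
  stratum South: N_h·S_h = 180·6.86 = 1234.80
  stratum East: N_h·S_h = 380·2.41 = 915.80
  stratum West: N_h·S_h = 430·1.46 = 627.80
Σ N_h S_h = 3561.40
n for stratum East = 132·915.80/3561.40 = 33.943 → 34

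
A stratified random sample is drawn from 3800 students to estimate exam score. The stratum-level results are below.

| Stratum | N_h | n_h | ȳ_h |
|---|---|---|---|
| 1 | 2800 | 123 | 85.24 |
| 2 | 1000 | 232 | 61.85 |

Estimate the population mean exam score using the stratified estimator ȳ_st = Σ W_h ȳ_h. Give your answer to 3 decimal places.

N = Σ N_h = 3800. Stratum weights W_h = N_h/N.
ȳ_st = (2800·85.24 + 1000·61.85) / 3800 = 79.08474

ȳ_st ≈ 79.085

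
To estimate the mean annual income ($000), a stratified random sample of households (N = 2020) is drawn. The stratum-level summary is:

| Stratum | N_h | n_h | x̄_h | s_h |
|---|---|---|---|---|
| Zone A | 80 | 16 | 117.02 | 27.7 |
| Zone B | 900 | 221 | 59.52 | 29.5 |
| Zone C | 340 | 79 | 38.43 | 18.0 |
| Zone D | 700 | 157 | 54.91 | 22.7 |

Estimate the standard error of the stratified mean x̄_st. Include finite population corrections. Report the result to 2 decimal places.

V̂(x̄_st) = Σ W_h² (1 − n_h/N_h) s_h²/n_h, with W_h = N_h/N and N = 2020:
  stratum Zone A: (80/2020)²·(1 − 16/80)·27.7²/16 = 0.0601737
  stratum Zone B: (900/2020)²·(1 − 221/900)·29.5²/221 = 0.589741
  stratum Zone C: (340/2020)²·(1 − 79/340)·18.0²/79 = 0.0891938
  stratum Zone D: (700/2020)²·(1 − 157/700)·22.7²/157 = 0.305736
V̂(x̄_st) = 1.04484
SE(x̄_st) = √1.04484 = 1.02218

SE(x̄_st) ≈ 1.02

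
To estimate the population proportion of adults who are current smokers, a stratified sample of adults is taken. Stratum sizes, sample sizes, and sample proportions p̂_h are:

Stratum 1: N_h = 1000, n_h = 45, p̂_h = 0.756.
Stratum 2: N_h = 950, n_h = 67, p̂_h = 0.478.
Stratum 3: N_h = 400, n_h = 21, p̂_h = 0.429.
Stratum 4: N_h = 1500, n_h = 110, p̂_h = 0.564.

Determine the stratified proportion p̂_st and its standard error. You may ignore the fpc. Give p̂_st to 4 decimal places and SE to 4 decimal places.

p̂_st ≈ 0.5786, SE ≈ 0.0314

N = 3850; stratum weights W_h = N_h/N.
p̂_st = Σ W_h p̂_h = (1000·0.756 + 950·0.478 + 400·0.429 + 1500·0.564)/3850 = 0.57862
V̂(p̂_st) = Σ W_h² p̂_h(1−p̂_h)/(n_h−1):
  stratum 1: (1000/3850)²·0.756·0.244/44 = 0.000282838
  stratum 2: (950/3850)²·0.478·0.522/66 = 0.000230187
  stratum 3: (400/3850)²·0.429·0.571/20 = 0.000132209
  stratum 4: (1500/3850)²·0.564·0.436/109 = 0.000342452
V̂(p̂_st) = 0.000987686; SE = √V̂ = 0.0314275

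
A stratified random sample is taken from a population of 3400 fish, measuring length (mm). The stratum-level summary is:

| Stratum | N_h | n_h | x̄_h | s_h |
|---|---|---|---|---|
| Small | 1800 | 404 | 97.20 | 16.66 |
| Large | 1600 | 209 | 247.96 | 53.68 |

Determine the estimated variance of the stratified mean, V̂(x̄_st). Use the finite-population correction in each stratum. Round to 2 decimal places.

V̂(x̄_st) ≈ 2.80

V̂(x̄_st) = Σ W_h² (1 − n_h/N_h) s_h²/n_h, with W_h = N_h/N and N = 3400:
  stratum Small: (1800/3400)²·(1 − 404/1800)·16.66²/404 = 0.149337
  stratum Large: (1600/3400)²·(1 − 209/1600)·53.68²/209 = 2.65441
V̂(x̄_st) = 2.80375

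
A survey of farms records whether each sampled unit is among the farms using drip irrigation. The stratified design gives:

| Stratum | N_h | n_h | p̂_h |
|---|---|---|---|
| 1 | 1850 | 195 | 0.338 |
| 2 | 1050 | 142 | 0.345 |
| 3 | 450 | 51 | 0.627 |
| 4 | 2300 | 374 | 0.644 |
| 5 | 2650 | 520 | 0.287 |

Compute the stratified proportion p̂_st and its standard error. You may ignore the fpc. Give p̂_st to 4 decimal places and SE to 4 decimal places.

p̂_st ≈ 0.4231, SE ≈ 0.0136

N = 8300; stratum weights W_h = N_h/N.
p̂_st = Σ W_h p̂_h = (1850·0.338 + 1050·0.345 + 450·0.627 + 2300·0.644 + 2650·0.287)/8300 = 0.42307
V̂(p̂_st) = Σ W_h² p̂_h(1−p̂_h)/(n_h−1):
  stratum 1: (1850/8300)²·0.338·0.662/194 = 5.73007e-05
  stratum 2: (1050/8300)²·0.345·0.655/141 = 2.56486e-05
  stratum 3: (450/8300)²·0.627·0.373/50 = 1.37491e-05
  stratum 4: (2300/8300)²·0.644·0.356/373 = 4.71983e-05
  stratum 5: (2650/8300)²·0.287·0.713/519 = 4.0192e-05
V̂(p̂_st) = 0.000184089; SE = √V̂ = 0.0135679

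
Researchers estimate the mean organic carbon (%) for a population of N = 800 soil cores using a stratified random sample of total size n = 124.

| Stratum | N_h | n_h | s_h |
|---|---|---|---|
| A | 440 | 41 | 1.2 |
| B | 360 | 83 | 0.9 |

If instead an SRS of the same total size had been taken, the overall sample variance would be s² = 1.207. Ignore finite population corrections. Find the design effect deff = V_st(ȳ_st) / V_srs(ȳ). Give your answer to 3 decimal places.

V̂(ȳ_st) = Σ W_h² s_h²/n_h, with W_h = N_h/N and N = 800:
  stratum A: (440/800)²·1.2²/41 = 0.0106244
  stratum B: (360/800)²·0.9²/83 = 0.0019762
V_st = 0.0126006
V_srs = s²/n = 1.207/124 = 0.00973387
deff = V_st / V_srs = 0.0126006/0.00973387 = 1.2945

deff ≈ 1.295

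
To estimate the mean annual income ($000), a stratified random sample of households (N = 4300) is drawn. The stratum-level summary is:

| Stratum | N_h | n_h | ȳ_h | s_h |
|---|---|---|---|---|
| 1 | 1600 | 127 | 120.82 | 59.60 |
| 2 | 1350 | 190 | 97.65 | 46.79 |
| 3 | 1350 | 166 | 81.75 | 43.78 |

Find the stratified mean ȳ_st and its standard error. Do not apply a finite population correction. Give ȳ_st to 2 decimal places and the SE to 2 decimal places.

ȳ_st = Σ W_h ȳ_h = (1600·120.82 + 1350·97.65 + 1350·81.75)/4300 = 101.27953
V̂(ȳ_st) = Σ W_h² s_h²/n_h, with W_h = N_h/N and N = 4300:
  stratum 1: (1600/4300)²·59.60²/127 = 3.8725
  stratum 2: (1350/4300)²·46.79²/190 = 1.13575
  stratum 3: (1350/4300)²·43.78²/166 = 1.13808
V̂(ȳ_st) = 6.14634
SE(ȳ_st) = √6.14634 = 2.47918

ȳ_st ≈ 101.28, SE ≈ 2.48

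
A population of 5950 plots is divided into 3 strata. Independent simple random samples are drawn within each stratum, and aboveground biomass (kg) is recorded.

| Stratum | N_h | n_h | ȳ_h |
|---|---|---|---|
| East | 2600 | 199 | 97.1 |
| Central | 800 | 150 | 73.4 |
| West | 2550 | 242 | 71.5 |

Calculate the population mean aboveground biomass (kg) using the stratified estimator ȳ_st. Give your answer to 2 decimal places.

N = Σ N_h = 5950. Stratum weights W_h = N_h/N.
ȳ_st = (2600·97.1 + 800·73.4 + 2550·71.5) / 5950 = 82.9420

ȳ_st ≈ 82.94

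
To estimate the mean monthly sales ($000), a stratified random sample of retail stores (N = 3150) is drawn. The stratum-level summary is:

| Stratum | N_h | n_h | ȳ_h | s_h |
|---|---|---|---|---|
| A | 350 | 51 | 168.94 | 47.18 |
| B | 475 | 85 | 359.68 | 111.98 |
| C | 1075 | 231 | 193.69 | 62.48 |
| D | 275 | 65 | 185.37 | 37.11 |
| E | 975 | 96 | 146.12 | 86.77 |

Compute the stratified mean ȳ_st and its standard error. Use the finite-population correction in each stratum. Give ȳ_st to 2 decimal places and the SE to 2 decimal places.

ȳ_st ≈ 200.52, SE ≈ 3.41

ȳ_st = Σ W_h ȳ_h = (350·168.94 + 475·359.68 + 1075·193.69 + 275·185.37 + 975·146.12)/3150 = 200.51984
V̂(ȳ_st) = Σ W_h² (1 − n_h/N_h) s_h²/n_h, with W_h = N_h/N and N = 3150:
  stratum A: (350/3150)²·(1 − 51/350)·47.18²/51 = 0.460324
  stratum B: (475/3150)²·(1 − 85/475)·111.98²/85 = 2.75422
  stratum C: (1075/3150)²·(1 − 231/1075)·62.48²/231 = 1.54525
  stratum D: (275/3150)²·(1 − 65/275)·37.11²/65 = 0.12331
  stratum E: (975/3150)²·(1 − 96/975)·86.77²/96 = 6.77392
V̂(ȳ_st) = 11.657
SE(ȳ_st) = √11.657 = 3.41424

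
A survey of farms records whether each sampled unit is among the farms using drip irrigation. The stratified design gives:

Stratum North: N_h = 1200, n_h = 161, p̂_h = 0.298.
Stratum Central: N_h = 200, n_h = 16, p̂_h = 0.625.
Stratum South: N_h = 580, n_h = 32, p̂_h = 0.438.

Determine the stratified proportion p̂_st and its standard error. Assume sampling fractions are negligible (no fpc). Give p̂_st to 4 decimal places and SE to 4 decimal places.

p̂_st ≈ 0.3720, SE ≈ 0.0363

N = 1980; stratum weights W_h = N_h/N.
p̂_st = Σ W_h p̂_h = (1200·0.298 + 200·0.625 + 580·0.438)/1980 = 0.37204
V̂(p̂_st) = Σ W_h² p̂_h(1−p̂_h)/(n_h−1):
  stratum North: (1200/1980)²·0.298·0.702/160 = 0.000480248
  stratum Central: (200/1980)²·0.625·0.375/15 = 0.000159423
  stratum South: (580/1980)²·0.438·0.562/31 = 0.000681356
V̂(p̂_st) = 0.00132103; SE = √V̂ = 0.0363459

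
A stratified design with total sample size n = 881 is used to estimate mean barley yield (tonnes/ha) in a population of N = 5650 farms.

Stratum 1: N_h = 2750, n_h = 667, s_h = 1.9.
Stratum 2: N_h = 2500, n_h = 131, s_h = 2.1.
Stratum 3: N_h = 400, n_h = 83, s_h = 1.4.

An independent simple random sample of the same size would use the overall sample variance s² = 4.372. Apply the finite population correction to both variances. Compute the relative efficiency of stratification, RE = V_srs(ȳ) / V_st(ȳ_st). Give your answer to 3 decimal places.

RE ≈ 0.573

V̂(ȳ_st) = Σ W_h² (1 − n_h/N_h) s_h²/n_h, with W_h = N_h/N and N = 5650:
  stratum 1: (2750/5650)²·(1 − 667/2750)·1.9²/667 = 0.000971195
  stratum 2: (2500/5650)²·(1 − 131/2500)·2.1²/131 = 0.00624562
  stratum 3: (400/5650)²·(1 − 83/400)·1.4²/83 = 9.37995e-05
V_st = 0.00731061
V_srs = (1 − 881/5650)·4.372/881 = 0.00418874
Relative efficiency = V_srs / V_st = 0.00418874/0.00731061 = 0.5730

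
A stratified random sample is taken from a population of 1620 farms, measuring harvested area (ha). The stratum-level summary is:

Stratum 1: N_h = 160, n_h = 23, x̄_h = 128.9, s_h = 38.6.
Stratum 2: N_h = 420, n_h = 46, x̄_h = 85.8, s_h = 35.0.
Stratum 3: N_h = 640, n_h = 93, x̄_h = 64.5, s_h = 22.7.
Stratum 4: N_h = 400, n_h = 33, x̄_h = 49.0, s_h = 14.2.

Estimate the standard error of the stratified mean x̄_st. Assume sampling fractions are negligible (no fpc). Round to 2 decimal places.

SE(x̄_st) ≈ 1.91

V̂(x̄_st) = Σ W_h² s_h²/n_h, with W_h = N_h/N and N = 1620:
  stratum 1: (160/1620)²·38.6²/23 = 0.631912
  stratum 2: (420/1620)²·35.0²/46 = 1.78997
  stratum 3: (640/1620)²·22.7²/93 = 0.864766
  stratum 4: (400/1620)²·14.2²/33 = 0.372523
V̂(x̄_st) = 3.65918
SE(x̄_st) = √3.65918 = 1.9129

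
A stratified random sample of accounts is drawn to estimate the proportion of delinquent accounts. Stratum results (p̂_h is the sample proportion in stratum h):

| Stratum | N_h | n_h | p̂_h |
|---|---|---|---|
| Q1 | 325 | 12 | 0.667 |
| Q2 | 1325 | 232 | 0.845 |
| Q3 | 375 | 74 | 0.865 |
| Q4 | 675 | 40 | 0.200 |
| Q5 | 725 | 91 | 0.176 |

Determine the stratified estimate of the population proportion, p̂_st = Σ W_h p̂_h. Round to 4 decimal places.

p̂_st ≈ 0.5616

N = 3425; stratum weights W_h = N_h/N.
p̂_st = Σ W_h p̂_h = (325·0.667 + 1325·0.845 + 375·0.865 + 675·0.200 + 725·0.176)/3425 = 0.56157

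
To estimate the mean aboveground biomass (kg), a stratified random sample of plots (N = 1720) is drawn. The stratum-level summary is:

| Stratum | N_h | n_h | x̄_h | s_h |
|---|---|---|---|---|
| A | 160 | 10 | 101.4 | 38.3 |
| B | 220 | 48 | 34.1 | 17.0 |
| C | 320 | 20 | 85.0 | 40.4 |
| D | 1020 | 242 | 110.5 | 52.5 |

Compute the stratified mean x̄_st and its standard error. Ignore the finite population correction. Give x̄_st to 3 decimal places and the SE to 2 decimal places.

x̄_st = Σ W_h x̄_h = (160·101.4 + 220·34.1 + 320·85.0 + 1020·110.5)/1720 = 95.13721
V̂(x̄_st) = Σ W_h² s_h²/n_h, with W_h = N_h/N and N = 1720:
  stratum A: (160/1720)²·38.3²/10 = 1.26935
  stratum B: (220/1720)²·17.0²/48 = 0.098502
  stratum C: (320/1720)²·40.4²/20 = 2.82472
  stratum D: (1020/1720)²·52.5²/242 = 4.00541
V̂(x̄_st) = 8.19798
SE(x̄_st) = √8.19798 = 2.86321

x̄_st ≈ 95.137, SE ≈ 2.86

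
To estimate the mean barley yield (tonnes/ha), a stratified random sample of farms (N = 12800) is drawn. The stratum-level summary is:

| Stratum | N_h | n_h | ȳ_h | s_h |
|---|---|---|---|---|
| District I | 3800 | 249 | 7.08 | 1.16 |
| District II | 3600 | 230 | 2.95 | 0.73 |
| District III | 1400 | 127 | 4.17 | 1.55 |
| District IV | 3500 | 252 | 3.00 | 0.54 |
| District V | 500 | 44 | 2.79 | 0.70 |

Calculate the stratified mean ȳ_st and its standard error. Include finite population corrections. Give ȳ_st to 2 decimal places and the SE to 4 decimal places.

ȳ_st = Σ W_h ȳ_h = (3800·7.08 + 3600·2.95 + 1400·4.17 + 3500·3.00 + 500·2.79)/12800 = 4.31695
V̂(ȳ_st) = Σ W_h² (1 − n_h/N_h) s_h²/n_h, with W_h = N_h/N and N = 12800:
  stratum District I: (3800/12800)²·(1 − 249/3800)·1.16²/249 = 0.000445073
  stratum District II: (3600/12800)²·(1 − 230/3600)·0.73²/230 = 0.000171566
  stratum District III: (1400/12800)²·(1 − 127/1400)·1.55²/127 = 0.000205777
  stratum District IV: (3500/12800)²·(1 − 252/3500)·0.54²/252 = 8.02881e-05
  stratum District V: (500/12800)²·(1 − 44/500)·0.70²/44 = 1.54974e-05
V̂(ȳ_st) = 0.000918201
SE(ȳ_st) = √0.000918201 = 0.0303018

ȳ_st ≈ 4.32, SE ≈ 0.0303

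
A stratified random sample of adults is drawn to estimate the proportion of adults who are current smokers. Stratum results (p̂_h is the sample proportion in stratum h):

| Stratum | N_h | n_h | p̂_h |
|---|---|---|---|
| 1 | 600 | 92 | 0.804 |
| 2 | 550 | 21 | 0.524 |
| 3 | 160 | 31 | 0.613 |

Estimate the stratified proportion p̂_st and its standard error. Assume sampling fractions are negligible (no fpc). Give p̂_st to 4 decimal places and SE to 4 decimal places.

p̂_st ≈ 0.6631, SE ≈ 0.0518

N = 1310; stratum weights W_h = N_h/N.
p̂_st = Σ W_h p̂_h = (600·0.804 + 550·0.524 + 160·0.613)/1310 = 0.66311
V̂(p̂_st) = Σ W_h² p̂_h(1−p̂_h)/(n_h−1):
  stratum 1: (600/1310)²·0.804·0.196/91 = 0.000363271
  stratum 2: (550/1310)²·0.524·0.476/20 = 0.00219832
  stratum 3: (160/1310)²·0.613·0.387/30 = 0.000117963
V̂(p̂_st) = 0.00267956; SE = √V̂ = 0.0517644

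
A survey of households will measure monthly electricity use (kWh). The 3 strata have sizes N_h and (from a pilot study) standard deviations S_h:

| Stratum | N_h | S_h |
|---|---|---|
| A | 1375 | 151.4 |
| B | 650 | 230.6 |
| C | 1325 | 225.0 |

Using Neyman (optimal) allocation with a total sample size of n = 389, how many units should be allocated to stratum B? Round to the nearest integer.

89

Neyman allocation: n_h = n · N_h S_h / Σ N_i S_i, with n = 389.
  stratum A: N_h·S_h = 1375·151.4 = 208175.00
  stratum B: N_h·S_h = 650·230.6 = 149890.00
  stratum C: N_h·S_h = 1325·225.0 = 298125.00
Σ N_h S_h = 656190.00
n for stratum B = 389·149890.00/656190.00 = 88.857 → 89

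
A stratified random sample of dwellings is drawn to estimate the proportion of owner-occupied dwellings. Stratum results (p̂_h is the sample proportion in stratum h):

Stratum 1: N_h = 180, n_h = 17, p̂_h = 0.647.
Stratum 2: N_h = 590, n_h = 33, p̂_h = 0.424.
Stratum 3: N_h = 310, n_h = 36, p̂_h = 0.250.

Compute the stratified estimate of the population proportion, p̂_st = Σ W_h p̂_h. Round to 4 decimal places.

p̂_st ≈ 0.4112

N = 1080; stratum weights W_h = N_h/N.
p̂_st = Σ W_h p̂_h = (180·0.647 + 590·0.424 + 310·0.250)/1080 = 0.41122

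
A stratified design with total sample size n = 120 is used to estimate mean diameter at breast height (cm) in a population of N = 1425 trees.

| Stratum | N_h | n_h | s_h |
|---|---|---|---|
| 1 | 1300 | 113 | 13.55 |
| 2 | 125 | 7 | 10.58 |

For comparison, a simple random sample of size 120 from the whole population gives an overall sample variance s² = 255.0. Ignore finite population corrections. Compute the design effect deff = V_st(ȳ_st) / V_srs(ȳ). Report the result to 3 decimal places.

V̂(ȳ_st) = Σ W_h² s_h²/n_h, with W_h = N_h/N and N = 1425:
  stratum 1: (1300/1425)²·13.55²/113 = 1.35225
  stratum 2: (125/1425)²·10.58²/7 = 0.123045
V_st = 1.4753
V_srs = s²/n = 255.0/120 = 2.125
deff = V_st / V_srs = 1.4753/2.125 = 0.6943

deff ≈ 0.694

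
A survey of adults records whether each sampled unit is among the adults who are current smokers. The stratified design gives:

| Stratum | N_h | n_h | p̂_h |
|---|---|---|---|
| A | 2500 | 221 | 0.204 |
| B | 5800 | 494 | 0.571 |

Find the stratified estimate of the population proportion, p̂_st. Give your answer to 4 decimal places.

N = 8300; stratum weights W_h = N_h/N.
p̂_st = Σ W_h p̂_h = (2500·0.204 + 5800·0.571)/8300 = 0.46046

p̂_st ≈ 0.4605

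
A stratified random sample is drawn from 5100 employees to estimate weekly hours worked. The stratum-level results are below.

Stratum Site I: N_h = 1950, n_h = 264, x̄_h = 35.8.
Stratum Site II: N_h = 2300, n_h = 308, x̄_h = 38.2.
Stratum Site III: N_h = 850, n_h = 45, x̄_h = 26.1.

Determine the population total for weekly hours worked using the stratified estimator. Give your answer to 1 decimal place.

τ̂_st = Σ N_h x̄_h = 1950·35.8 + 2300·38.2 + 850·26.1 = 179855.0

τ̂_st ≈ 179855.0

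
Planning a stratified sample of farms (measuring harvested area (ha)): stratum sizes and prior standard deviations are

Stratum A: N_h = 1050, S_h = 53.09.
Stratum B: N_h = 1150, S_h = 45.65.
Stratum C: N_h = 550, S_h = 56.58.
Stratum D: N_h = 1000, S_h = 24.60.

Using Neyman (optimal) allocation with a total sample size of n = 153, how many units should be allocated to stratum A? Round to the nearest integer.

Neyman allocation: n_h = n · N_h S_h / Σ N_i S_i, with n = 153.
  stratum A: N_h·S_h = 1050·53.09 = 55744.50
  stratum B: N_h·S_h = 1150·45.65 = 52497.50
  stratum C: N_h·S_h = 550·56.58 = 31119.00
  stratum D: N_h·S_h = 1000·24.60 = 24600.00
Σ N_h S_h = 163961.00
n for stratum A = 153·55744.50/163961.00 = 52.018 → 52

52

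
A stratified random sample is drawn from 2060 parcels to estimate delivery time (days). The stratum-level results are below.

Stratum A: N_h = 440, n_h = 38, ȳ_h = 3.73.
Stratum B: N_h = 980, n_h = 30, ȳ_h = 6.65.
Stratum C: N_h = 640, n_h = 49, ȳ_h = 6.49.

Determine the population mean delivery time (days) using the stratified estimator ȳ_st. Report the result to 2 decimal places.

N = Σ N_h = 2060. Stratum weights W_h = N_h/N.
ȳ_st = (440·3.73 + 980·6.65 + 640·6.49) / 2060 = 5.9766

ȳ_st ≈ 5.98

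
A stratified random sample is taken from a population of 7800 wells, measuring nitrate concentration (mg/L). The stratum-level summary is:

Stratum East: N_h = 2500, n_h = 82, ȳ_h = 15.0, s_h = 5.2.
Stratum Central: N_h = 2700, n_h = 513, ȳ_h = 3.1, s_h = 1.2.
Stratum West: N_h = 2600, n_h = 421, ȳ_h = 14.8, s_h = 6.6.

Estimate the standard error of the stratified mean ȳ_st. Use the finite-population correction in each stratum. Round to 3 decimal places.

V̂(ȳ_st) = Σ W_h² (1 − n_h/N_h) s_h²/n_h, with W_h = N_h/N and N = 7800:
  stratum East: (2500/7800)²·(1 − 82/2500)·5.2²/82 = 0.0327642
  stratum Central: (2700/7800)²·(1 − 513/2700)·1.2²/513 = 0.000272438
  stratum West: (2600/7800)²·(1 − 421/2600)·6.6²/421 = 0.0096349
V̂(ȳ_st) = 0.0426716
SE(ȳ_st) = √0.0426716 = 0.206571

SE(ȳ_st) ≈ 0.207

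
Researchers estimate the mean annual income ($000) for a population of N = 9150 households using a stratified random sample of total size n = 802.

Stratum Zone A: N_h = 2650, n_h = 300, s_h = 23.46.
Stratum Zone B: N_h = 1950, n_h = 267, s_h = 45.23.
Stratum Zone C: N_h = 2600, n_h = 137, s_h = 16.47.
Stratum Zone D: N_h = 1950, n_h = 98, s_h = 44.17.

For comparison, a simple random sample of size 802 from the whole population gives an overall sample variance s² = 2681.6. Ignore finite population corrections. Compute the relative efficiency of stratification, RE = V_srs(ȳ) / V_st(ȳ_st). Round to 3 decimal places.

V̂(ȳ_st) = Σ W_h² s_h²/n_h, with W_h = N_h/N and N = 9150:
  stratum Zone A: (2650/9150)²·23.46²/300 = 0.153881
  stratum Zone B: (1950/9150)²·45.23²/267 = 0.347992
  stratum Zone C: (2600/9150)²·16.47²/137 = 0.159872
  stratum Zone D: (1950/9150)²·44.17²/98 = 0.904182
V_st = 1.56593
V_srs = s²/n = 2681.6/802 = 3.34364
Relative efficiency = V_srs / V_st = 3.34364/1.56593 = 2.1352

RE ≈ 2.135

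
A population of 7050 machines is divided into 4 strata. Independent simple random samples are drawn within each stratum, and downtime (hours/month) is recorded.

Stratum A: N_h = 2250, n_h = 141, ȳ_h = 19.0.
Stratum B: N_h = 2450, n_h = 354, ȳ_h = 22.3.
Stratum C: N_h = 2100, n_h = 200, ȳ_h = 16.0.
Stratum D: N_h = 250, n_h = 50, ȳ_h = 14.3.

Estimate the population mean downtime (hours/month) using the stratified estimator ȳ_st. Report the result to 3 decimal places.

ȳ_st ≈ 19.087

N = Σ N_h = 7050. Stratum weights W_h = N_h/N.
ȳ_st = (2250·19.0 + 2450·22.3 + 2100·16.0 + 250·14.3) / 7050 = 19.08652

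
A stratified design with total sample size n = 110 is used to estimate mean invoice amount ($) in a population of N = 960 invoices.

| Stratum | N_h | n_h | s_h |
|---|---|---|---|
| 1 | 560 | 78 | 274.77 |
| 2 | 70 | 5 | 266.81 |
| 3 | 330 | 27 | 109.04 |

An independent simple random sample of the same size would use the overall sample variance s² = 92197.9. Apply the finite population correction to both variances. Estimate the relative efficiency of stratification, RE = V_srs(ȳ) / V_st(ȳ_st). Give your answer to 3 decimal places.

RE ≈ 1.848

V̂(ȳ_st) = Σ W_h² (1 − n_h/N_h) s_h²/n_h, with W_h = N_h/N and N = 960:
  stratum 1: (560/960)²·(1 − 78/560)·274.77²/78 = 283.489
  stratum 2: (70/960)²·(1 − 5/70)·266.81²/5 = 70.2916
  stratum 3: (330/960)²·(1 − 27/330)·109.04²/27 = 47.7773
V_st = 401.558
V_srs = (1 − 110/960)·92197.9/110 = 742.123
Relative efficiency = V_srs / V_st = 742.123/401.558 = 1.8481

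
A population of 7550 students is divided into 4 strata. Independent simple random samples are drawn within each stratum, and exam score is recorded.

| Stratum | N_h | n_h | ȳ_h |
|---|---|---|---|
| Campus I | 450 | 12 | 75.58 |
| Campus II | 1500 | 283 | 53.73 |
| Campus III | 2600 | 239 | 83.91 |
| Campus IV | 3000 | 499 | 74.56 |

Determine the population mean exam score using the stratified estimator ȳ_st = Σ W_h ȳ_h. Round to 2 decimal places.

N = Σ N_h = 7550. Stratum weights W_h = N_h/N.
ȳ_st = (450·75.58 + 1500·53.73 + 2600·83.91 + 3000·74.56) / 7550 = 73.7023

ȳ_st ≈ 73.70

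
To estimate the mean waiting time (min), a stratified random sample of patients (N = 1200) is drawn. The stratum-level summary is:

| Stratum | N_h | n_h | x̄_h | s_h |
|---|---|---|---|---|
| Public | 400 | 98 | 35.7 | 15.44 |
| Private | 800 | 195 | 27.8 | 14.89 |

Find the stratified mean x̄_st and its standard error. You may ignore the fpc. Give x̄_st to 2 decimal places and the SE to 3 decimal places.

x̄_st = Σ W_h x̄_h = (400·35.7 + 800·27.8)/1200 = 30.43333
V̂(x̄_st) = Σ W_h² s_h²/n_h, with W_h = N_h/N and N = 1200:
  stratum Public: (400/1200)²·15.44²/98 = 0.270288
  stratum Private: (800/1200)²·14.89²/195 = 0.505327
V̂(x̄_st) = 0.775614
SE(x̄_st) = √0.775614 = 0.88069

x̄_st ≈ 30.43, SE ≈ 0.881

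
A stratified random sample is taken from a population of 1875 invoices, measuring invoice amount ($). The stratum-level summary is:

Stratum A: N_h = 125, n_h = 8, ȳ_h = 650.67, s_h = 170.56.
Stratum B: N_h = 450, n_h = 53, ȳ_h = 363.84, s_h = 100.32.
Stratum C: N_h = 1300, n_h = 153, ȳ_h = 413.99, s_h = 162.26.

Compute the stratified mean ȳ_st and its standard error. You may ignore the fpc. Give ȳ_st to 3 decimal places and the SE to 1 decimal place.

ȳ_st ≈ 417.733, SE ≈ 10.5

ȳ_st = Σ W_h ȳ_h = (125·650.67 + 450·363.84 + 1300·413.99)/1875 = 417.73267
V̂(ȳ_st) = Σ W_h² s_h²/n_h, with W_h = N_h/N and N = 1875:
  stratum A: (125/1875)²·170.56²/8 = 16.1615
  stratum B: (450/1875)²·100.32²/53 = 10.9376
  stratum C: (1300/1875)²·162.26²/153 = 82.721
V̂(ȳ_st) = 109.82
SE(ȳ_st) = √109.82 = 10.4795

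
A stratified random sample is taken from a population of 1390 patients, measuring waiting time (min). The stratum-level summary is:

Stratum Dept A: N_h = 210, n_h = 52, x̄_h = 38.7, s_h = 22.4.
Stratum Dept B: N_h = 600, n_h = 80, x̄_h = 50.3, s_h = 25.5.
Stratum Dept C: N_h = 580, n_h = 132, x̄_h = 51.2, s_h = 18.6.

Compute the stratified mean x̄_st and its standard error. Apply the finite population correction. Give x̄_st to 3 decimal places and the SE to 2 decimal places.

x̄_st ≈ 48.923, SE ≈ 1.35

x̄_st = Σ W_h x̄_h = (210·38.7 + 600·50.3 + 580·51.2)/1390 = 48.92302
V̂(x̄_st) = Σ W_h² (1 − n_h/N_h) s_h²/n_h, with W_h = N_h/N and N = 1390:
  stratum Dept A: (210/1390)²·(1 − 52/210)·22.4²/52 = 0.165706
  stratum Dept B: (600/1390)²·(1 − 80/600)·25.5²/80 = 1.31255
  stratum Dept C: (580/1390)²·(1 − 132/580)·18.6²/132 = 0.352475
V̂(x̄_st) = 1.83073
SE(x̄_st) = √1.83073 = 1.35304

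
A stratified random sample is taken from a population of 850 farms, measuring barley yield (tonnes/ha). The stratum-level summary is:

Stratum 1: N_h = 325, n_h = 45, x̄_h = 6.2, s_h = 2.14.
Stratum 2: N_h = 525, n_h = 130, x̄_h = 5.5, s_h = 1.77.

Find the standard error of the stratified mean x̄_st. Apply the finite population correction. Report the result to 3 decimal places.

V̂(x̄_st) = Σ W_h² (1 − n_h/N_h) s_h²/n_h, with W_h = N_h/N and N = 850:
  stratum 1: (325/850)²·(1 − 45/325)·2.14²/45 = 0.012818
  stratum 2: (525/850)²·(1 − 130/525)·1.77²/130 = 0.00691706
V̂(x̄_st) = 0.019735
SE(x̄_st) = √0.019735 = 0.140481

SE(x̄_st) ≈ 0.140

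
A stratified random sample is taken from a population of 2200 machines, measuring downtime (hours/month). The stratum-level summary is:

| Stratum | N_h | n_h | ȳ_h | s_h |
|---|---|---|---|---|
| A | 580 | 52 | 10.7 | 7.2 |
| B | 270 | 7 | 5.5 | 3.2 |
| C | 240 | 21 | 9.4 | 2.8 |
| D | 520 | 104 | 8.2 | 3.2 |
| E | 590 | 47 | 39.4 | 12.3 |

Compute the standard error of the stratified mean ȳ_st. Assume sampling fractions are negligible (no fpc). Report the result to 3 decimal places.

V̂(ȳ_st) = Σ W_h² s_h²/n_h, with W_h = N_h/N and N = 2200:
  stratum A: (580/2200)²·7.2²/52 = 0.0692903
  stratum B: (270/2200)²·3.2²/7 = 0.0220335
  stratum C: (240/2200)²·2.8²/21 = 0.00444298
  stratum D: (520/2200)²·3.2²/104 = 0.00550083
  stratum E: (590/2200)²·12.3²/47 = 0.231511
V̂(ȳ_st) = 0.332778
SE(ȳ_st) = √0.332778 = 0.576869

SE(ȳ_st) ≈ 0.577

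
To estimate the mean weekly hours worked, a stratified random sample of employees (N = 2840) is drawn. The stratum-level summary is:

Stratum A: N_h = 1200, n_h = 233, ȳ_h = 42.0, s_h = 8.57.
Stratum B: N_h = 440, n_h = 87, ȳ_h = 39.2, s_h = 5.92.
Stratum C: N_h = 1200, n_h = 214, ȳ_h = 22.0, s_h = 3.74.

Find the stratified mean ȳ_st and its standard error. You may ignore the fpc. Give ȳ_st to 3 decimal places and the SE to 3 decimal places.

ȳ_st ≈ 33.115, SE ≈ 0.279

ȳ_st = Σ W_h ȳ_h = (1200·42.0 + 440·39.2 + 1200·22.0)/2840 = 33.11549
V̂(ȳ_st) = Σ W_h² s_h²/n_h, with W_h = N_h/N and N = 2840:
  stratum A: (1200/2840)²·8.57²/233 = 0.0562771
  stratum B: (440/2840)²·5.92²/87 = 0.00966925
  stratum C: (1200/2840)²·3.74²/214 = 0.0116696
V̂(ȳ_st) = 0.0776159
SE(ȳ_st) = √0.0776159 = 0.278596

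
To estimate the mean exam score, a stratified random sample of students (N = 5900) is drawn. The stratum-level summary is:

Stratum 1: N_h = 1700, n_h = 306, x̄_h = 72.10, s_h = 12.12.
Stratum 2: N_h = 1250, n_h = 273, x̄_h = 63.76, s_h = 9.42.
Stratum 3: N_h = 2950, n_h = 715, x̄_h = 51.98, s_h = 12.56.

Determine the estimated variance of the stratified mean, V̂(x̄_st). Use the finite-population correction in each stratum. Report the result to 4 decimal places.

V̂(x̄_st) ≈ 0.0859

V̂(x̄_st) = Σ W_h² (1 − n_h/N_h) s_h²/n_h, with W_h = N_h/N and N = 5900:
  stratum 1: (1700/5900)²·(1 − 306/1700)·12.12²/306 = 0.0326807
  stratum 2: (1250/5900)²·(1 − 273/1250)·9.42²/273 = 0.0114035
  stratum 3: (2950/5900)²·(1 − 715/2950)·12.56²/715 = 0.0417897
V̂(x̄_st) = 0.0858739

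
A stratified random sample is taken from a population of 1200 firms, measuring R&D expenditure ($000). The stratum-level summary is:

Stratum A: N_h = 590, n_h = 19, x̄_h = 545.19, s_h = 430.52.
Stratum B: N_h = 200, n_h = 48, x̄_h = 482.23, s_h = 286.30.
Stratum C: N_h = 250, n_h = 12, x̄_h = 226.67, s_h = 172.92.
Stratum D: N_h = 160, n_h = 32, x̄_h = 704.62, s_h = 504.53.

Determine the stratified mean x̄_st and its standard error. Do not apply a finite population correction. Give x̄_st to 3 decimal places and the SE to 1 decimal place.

x̄_st ≈ 489.596, SE ≈ 51.5

x̄_st = Σ W_h x̄_h = (590·545.19 + 200·482.23 + 250·226.67 + 160·704.62)/1200 = 489.59567
V̂(x̄_st) = Σ W_h² s_h²/n_h, with W_h = N_h/N and N = 1200:
  stratum A: (590/1200)²·430.52²/19 = 2358.17
  stratum B: (200/1200)²·286.30²/48 = 47.435
  stratum C: (250/1200)²·172.92²/12 = 108.15
  stratum D: (160/1200)²·504.53²/32 = 141.417
V̂(x̄_st) = 2655.17
SE(x̄_st) = √2655.17 = 51.5283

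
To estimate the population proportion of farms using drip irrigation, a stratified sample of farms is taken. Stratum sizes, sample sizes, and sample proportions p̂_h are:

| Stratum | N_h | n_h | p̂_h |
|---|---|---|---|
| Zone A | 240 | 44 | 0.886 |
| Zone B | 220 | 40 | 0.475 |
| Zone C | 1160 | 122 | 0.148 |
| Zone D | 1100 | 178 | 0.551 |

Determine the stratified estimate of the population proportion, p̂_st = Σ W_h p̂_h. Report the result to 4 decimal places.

N = 2720; stratum weights W_h = N_h/N.
p̂_st = Σ W_h p̂_h = (240·0.886 + 220·0.475 + 1160·0.148 + 1100·0.551)/2720 = 0.40254

p̂_st ≈ 0.4025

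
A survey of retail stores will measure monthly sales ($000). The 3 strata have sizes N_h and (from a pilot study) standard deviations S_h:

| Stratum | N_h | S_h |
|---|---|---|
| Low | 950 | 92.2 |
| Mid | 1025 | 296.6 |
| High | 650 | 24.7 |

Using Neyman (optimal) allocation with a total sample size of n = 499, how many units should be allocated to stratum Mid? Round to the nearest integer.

372

Neyman allocation: n_h = n · N_h S_h / Σ N_i S_i, with n = 499.
  stratum Low: N_h·S_h = 950·92.2 = 87590.00
  stratum Mid: N_h·S_h = 1025·296.6 = 304015.00
  stratum High: N_h·S_h = 650·24.7 = 16055.00
Σ N_h S_h = 407660.00
n for stratum Mid = 499·304015.00/407660.00 = 372.132 → 372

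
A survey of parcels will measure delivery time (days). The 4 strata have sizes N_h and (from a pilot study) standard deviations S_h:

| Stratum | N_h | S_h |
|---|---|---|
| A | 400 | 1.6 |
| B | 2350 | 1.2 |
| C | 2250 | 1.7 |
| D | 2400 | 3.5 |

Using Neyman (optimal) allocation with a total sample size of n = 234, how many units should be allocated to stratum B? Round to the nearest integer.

Neyman allocation: n_h = n · N_h S_h / Σ N_i S_i, with n = 234.
  stratum A: N_h·S_h = 400·1.6 = 640.00
  stratum B: N_h·S_h = 2350·1.2 = 2820.00
  stratum C: N_h·S_h = 2250·1.7 = 3825.00
  stratum D: N_h·S_h = 2400·3.5 = 8400.00
Σ N_h S_h = 15685.00
n for stratum B = 234·2820.00/15685.00 = 42.071 → 42

42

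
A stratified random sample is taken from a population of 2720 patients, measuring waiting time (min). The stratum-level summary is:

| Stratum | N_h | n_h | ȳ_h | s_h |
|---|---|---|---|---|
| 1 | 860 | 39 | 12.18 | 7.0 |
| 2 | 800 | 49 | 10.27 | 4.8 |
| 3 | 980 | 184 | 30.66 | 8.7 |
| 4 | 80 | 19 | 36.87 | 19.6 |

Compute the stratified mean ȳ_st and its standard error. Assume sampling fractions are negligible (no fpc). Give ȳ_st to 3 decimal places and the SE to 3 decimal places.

ȳ_st ≈ 19.003, SE ≈ 0.487

ȳ_st = Σ W_h ȳ_h = (860·12.18 + 800·10.27 + 980·30.66 + 80·36.87)/2720 = 19.00265
V̂(ȳ_st) = Σ W_h² s_h²/n_h, with W_h = N_h/N and N = 2720:
  stratum 1: (860/2720)²·7.0²/39 = 0.1256
  stratum 2: (800/2720)²·4.8²/49 = 0.0406751
  stratum 3: (980/2720)²·8.7²/184 = 0.0533992
  stratum 4: (80/2720)²·19.6²/19 = 0.0174904
V̂(ȳ_st) = 0.237165
SE(ȳ_st) = √0.237165 = 0.486996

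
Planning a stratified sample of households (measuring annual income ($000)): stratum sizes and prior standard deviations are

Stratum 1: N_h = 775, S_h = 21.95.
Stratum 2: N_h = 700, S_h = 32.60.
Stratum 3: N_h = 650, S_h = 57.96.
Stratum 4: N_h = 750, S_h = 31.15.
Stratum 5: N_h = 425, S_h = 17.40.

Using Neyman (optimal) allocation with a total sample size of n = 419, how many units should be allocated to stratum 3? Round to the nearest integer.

146

Neyman allocation: n_h = n · N_h S_h / Σ N_i S_i, with n = 419.
  stratum 1: N_h·S_h = 775·21.95 = 17011.25
  stratum 2: N_h·S_h = 700·32.60 = 22820.00
  stratum 3: N_h·S_h = 650·57.96 = 37674.00
  stratum 4: N_h·S_h = 750·31.15 = 23362.50
  stratum 5: N_h·S_h = 425·17.40 = 7395.00
Σ N_h S_h = 108262.75
n for stratum 3 = 419·37674.00/108262.75 = 145.806 → 146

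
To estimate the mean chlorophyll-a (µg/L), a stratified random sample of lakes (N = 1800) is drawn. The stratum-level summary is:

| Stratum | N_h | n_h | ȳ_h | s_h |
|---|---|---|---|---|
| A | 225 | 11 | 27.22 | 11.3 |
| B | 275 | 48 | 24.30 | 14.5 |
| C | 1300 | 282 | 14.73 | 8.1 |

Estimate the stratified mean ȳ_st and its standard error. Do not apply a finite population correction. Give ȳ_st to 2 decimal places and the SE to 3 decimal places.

ȳ_st = Σ W_h ȳ_h = (225·27.22 + 275·24.30 + 1300·14.73)/1800 = 17.75333
V̂(ȳ_st) = Σ W_h² s_h²/n_h, with W_h = N_h/N and N = 1800:
  stratum A: (225/1800)²·11.3²/11 = 0.181378
  stratum B: (275/1800)²·14.5²/48 = 0.102239
  stratum C: (1300/1800)²·8.1²/282 = 0.121356
V̂(ȳ_st) = 0.404973
SE(ȳ_st) = √0.404973 = 0.636375

ȳ_st ≈ 17.75, SE ≈ 0.636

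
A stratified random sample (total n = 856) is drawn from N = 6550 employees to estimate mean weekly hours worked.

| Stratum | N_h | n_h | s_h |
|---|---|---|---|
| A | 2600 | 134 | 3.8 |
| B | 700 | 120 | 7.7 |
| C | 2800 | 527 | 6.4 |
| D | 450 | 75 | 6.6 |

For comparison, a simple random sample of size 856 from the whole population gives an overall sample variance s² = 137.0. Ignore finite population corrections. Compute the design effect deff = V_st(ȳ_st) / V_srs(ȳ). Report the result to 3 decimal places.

V̂(ȳ_st) = Σ W_h² s_h²/n_h, with W_h = N_h/N and N = 6550:
  stratum A: (2600/6550)²·3.8²/134 = 0.0169796
  stratum B: (700/6550)²·7.7²/120 = 0.00564305
  stratum C: (2800/6550)²·6.4²/527 = 0.0142031
  stratum D: (450/6550)²·6.6²/75 = 0.00274138
V_st = 0.0395671
V_srs = s²/n = 137.0/856 = 0.160047
deff = V_st / V_srs = 0.0395671/0.160047 = 0.2472

deff ≈ 0.247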